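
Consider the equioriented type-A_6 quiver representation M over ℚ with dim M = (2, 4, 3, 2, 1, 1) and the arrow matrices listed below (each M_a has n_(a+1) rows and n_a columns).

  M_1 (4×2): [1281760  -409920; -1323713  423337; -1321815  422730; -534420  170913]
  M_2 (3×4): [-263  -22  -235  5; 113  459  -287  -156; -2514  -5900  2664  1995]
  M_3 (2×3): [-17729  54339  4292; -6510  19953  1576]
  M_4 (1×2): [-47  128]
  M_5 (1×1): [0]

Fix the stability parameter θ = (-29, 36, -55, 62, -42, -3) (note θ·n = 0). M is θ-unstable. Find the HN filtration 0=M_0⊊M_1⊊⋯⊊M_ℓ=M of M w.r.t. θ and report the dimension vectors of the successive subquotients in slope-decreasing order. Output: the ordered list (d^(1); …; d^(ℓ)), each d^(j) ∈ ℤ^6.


Via rank(M_{q-1}∘⋯∘M_p): M ≅ I[1,4], I[1,5], I[2,2], I[2,3], I[6,6].
μ_θ-semistable layers: μ^(1)=62; μ^(2)=36; μ^(3)=10; μ^(4)=-3; μ^(5)=-19/2; μ^(6)=-29

((0, 0, 0, 1, 0, 0); (0, 1, 0, 0, 0, 0); (0, 0, 0, 1, 1, 0); (0, 0, 0, 0, 0, 1); (0, 3, 3, 0, 0, 0); (2, 0, 0, 0, 0, 0))


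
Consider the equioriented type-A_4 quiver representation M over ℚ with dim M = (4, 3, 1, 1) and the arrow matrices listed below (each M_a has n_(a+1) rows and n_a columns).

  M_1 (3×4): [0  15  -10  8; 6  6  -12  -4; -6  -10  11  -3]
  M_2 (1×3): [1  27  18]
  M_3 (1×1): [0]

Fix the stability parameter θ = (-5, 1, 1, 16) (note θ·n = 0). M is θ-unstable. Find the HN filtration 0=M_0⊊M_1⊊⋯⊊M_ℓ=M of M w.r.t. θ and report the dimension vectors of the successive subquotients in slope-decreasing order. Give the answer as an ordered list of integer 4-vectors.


Interval decomposition of M: I[1,1], I[1,2]^2, I[1,3], I[4,4].
HN type (ℓ=3): μ^(1)=16; μ^(2)=1; μ^(3)=-5

((0, 0, 0, 1); (0, 3, 1, 0); (4, 0, 0, 0))


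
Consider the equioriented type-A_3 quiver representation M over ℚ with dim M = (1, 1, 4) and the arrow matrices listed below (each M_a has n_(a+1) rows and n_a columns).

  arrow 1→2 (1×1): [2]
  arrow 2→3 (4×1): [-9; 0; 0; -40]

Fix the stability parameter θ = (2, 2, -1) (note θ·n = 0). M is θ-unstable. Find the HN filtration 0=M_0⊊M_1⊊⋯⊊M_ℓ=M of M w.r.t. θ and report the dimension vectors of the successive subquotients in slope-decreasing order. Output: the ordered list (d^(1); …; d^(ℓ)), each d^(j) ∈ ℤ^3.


Via rank(M_{q-1}∘⋯∘M_p): M ≅ I[1,3], I[3,3]^3.
μ_θ-semistable layers: μ^(1)=1; μ^(2)=-1

((1, 1, 1); (0, 0, 3))


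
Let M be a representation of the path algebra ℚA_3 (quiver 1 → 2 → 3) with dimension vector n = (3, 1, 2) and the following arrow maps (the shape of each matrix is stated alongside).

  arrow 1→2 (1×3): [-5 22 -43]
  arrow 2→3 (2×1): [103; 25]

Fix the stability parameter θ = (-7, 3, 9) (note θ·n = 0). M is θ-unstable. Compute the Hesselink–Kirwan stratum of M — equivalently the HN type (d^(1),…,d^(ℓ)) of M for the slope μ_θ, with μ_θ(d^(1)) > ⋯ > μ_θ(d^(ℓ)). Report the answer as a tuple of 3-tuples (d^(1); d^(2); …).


Via rank(M_{q-1}∘⋯∘M_p): M ≅ I[1,1]^2, I[1,3], I[3,3].
μ_θ-semistable layers: μ^(1)=9; μ^(2)=3; μ^(3)=-7

((0, 0, 2); (0, 1, 0); (3, 0, 0))


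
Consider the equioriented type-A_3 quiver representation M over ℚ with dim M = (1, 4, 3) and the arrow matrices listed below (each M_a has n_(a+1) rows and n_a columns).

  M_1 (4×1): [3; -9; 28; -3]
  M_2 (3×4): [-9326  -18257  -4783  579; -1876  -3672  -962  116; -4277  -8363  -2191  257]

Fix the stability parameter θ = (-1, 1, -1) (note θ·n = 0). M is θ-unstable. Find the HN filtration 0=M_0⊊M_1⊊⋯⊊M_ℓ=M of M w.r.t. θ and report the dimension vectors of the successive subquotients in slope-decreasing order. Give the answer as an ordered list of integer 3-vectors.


Via rank(M_{q-1}∘⋯∘M_p): M ≅ I[1,3], I[2,2], I[2,3]^2.
μ_θ-semistable layers: μ^(1)=1; μ^(2)=0; μ^(3)=-1

((0, 1, 0); (0, 3, 3); (1, 0, 0))


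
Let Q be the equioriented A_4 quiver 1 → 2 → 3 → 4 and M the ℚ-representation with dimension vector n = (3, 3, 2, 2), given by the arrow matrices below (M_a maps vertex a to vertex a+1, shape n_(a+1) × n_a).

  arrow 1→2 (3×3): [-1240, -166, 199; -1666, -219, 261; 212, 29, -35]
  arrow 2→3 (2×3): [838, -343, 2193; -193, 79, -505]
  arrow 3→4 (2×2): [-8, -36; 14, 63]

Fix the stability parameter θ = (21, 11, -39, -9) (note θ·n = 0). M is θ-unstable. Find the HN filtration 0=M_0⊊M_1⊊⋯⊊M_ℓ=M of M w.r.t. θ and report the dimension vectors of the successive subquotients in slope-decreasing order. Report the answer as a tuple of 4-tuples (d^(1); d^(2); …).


Via rank(M_{q-1}∘⋯∘M_p): M ≅ I[1,2], I[1,3], I[1,4], I[4,4].
μ_θ-semistable layers: μ^(1)=16; μ^(2)=-7/3; μ^(3)=-4; μ^(4)=-9

((1, 1, 0, 0); (1, 1, 1, 0); (1, 1, 1, 1); (0, 0, 0, 1))


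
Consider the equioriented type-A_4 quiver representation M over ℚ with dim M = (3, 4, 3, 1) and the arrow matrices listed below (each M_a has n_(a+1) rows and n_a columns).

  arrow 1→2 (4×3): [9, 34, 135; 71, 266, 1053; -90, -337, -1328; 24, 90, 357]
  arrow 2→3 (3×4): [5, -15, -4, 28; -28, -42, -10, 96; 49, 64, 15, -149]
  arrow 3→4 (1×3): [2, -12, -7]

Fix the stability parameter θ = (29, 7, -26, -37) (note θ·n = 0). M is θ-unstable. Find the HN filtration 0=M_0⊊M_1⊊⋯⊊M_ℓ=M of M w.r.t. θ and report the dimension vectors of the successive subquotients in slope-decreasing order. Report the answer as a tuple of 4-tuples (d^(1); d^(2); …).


Interval decomposition of M: I[1,3]^2, I[1,4], I[2,2].
HN type (ℓ=3): μ^(1)=7; μ^(2)=10/3; μ^(3)=-27/4

((0, 1, 0, 0); (2, 2, 2, 0); (1, 1, 1, 1))


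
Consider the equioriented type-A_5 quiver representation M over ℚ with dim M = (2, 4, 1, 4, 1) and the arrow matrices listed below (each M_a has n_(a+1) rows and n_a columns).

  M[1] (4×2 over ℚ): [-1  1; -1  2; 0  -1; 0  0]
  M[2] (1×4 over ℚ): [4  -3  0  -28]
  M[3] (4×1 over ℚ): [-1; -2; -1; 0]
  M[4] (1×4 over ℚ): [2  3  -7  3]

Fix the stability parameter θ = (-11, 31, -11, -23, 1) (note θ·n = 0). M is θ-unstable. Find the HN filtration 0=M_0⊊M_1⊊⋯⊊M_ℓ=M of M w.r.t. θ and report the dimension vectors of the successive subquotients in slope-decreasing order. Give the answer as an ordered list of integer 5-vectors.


Via rank(M_{q-1}∘⋯∘M_p): M ≅ I[1,2], I[1,5], I[2,2]^2, I[4,4]^3.
μ_θ-semistable layers: μ^(1)=31; μ^(2)=1; μ^(3)=-1; μ^(4)=-11; μ^(5)=-23

((0, 3, 0, 0, 0); (0, 0, 0, 0, 1); (0, 1, 1, 1, 0); (2, 0, 0, 0, 0); (0, 0, 0, 3, 0))


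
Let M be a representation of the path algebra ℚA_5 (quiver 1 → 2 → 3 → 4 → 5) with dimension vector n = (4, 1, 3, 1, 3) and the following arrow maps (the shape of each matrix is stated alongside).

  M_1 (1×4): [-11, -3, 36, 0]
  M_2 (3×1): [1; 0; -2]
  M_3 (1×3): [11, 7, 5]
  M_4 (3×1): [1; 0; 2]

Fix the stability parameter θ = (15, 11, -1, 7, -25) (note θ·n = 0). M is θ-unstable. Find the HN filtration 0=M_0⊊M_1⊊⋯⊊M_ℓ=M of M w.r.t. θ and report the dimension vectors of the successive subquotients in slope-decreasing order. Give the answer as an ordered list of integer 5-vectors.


Barcode: M ≅ I[1,1]^3, I[1,5], I[3,3]^2, I[5,5]^2. HN layers by μ_θ (4 steps, strictly decreasing):
  μ^(1)=15; μ^(2)=7/5; μ^(3)=-1; μ^(4)=-25

((3, 0, 0, 0, 0); (1, 1, 1, 1, 1); (0, 0, 2, 0, 0); (0, 0, 0, 0, 2))


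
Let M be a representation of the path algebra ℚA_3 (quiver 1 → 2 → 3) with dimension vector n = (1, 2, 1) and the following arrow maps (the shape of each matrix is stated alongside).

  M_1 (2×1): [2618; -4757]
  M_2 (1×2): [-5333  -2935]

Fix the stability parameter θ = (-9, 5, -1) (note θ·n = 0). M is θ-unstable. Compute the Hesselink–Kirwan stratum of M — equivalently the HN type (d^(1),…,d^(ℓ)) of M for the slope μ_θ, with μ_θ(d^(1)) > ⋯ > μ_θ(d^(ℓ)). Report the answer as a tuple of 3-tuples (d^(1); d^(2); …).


Barcode: M ≅ I[1,3], I[2,2]. HN layers by μ_θ (3 steps, strictly decreasing):
  μ^(1)=5; μ^(2)=2; μ^(3)=-9

((0, 1, 0); (0, 1, 1); (1, 0, 0))


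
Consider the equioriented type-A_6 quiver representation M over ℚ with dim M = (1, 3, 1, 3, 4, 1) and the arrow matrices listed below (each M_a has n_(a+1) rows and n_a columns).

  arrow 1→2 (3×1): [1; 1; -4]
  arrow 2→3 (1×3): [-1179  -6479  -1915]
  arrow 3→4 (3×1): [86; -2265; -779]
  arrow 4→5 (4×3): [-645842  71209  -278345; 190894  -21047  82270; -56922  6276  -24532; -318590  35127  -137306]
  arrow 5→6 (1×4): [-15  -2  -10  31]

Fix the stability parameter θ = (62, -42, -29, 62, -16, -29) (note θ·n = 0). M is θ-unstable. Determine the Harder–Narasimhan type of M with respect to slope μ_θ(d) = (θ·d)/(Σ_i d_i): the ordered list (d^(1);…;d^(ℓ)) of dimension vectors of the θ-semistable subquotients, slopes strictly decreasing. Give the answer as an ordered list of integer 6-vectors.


Barcode: M ≅ I[1,6], I[2,2]^2, I[4,5]^2, I[5,5]. HN layers by μ_θ (5 steps, strictly decreasing):
  μ^(1)=23; μ^(2)=17/3; μ^(3)=-3; μ^(4)=-16; μ^(5)=-42

((0, 0, 0, 2, 2, 0); (0, 0, 0, 1, 1, 1); (1, 1, 1, 0, 0, 0); (0, 0, 0, 0, 1, 0); (0, 2, 0, 0, 0, 0))


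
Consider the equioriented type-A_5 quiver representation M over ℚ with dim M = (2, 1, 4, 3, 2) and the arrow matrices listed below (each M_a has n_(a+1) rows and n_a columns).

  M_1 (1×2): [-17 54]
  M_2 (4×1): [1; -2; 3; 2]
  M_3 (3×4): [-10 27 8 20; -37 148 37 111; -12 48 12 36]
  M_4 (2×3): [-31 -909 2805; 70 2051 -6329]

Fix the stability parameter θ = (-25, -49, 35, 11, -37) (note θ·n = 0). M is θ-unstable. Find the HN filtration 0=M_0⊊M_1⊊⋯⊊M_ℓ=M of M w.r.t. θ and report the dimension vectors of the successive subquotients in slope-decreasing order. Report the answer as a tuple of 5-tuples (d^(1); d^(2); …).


Barcode: M ≅ I[1,1], I[1,3], I[3,3], I[3,5]^2, I[4,4]. HN layers by μ_θ (5 steps, strictly decreasing):
  μ^(1)=35; μ^(2)=11; μ^(3)=3; μ^(4)=-25; μ^(5)=-37

((0, 0, 2, 0, 0); (0, 0, 0, 1, 0); (0, 0, 2, 2, 2); (1, 0, 0, 0, 0); (1, 1, 0, 0, 0))


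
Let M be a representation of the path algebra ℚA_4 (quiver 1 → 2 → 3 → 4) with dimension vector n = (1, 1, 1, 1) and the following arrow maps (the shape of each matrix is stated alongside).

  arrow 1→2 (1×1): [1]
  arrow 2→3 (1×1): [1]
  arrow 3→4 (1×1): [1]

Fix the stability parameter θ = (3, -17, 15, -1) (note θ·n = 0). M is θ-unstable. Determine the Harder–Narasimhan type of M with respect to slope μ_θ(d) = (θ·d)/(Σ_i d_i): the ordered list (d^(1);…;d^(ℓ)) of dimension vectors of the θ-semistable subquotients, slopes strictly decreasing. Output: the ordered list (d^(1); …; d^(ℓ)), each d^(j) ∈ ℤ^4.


Via rank(M_{q-1}∘⋯∘M_p): M ≅ I[1,4].
μ_θ-semistable layers: μ^(1)=7; μ^(2)=-7

((0, 0, 1, 1); (1, 1, 0, 0))


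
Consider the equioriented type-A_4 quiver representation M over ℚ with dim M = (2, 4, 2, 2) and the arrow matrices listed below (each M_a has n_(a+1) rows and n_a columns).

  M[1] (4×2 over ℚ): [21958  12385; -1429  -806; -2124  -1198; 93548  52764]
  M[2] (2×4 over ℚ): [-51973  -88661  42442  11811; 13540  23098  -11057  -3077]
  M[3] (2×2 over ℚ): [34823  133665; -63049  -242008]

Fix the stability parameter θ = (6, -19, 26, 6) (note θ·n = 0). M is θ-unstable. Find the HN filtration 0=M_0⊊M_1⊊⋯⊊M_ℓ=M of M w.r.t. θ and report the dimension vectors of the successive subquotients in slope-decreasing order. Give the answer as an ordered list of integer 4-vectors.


Interval decomposition of M: I[1,2], I[1,4], I[2,2], I[2,4].
HN type (ℓ=3): μ^(1)=16; μ^(2)=-13/2; μ^(3)=-19

((0, 0, 2, 2); (2, 2, 0, 0); (0, 2, 0, 0))


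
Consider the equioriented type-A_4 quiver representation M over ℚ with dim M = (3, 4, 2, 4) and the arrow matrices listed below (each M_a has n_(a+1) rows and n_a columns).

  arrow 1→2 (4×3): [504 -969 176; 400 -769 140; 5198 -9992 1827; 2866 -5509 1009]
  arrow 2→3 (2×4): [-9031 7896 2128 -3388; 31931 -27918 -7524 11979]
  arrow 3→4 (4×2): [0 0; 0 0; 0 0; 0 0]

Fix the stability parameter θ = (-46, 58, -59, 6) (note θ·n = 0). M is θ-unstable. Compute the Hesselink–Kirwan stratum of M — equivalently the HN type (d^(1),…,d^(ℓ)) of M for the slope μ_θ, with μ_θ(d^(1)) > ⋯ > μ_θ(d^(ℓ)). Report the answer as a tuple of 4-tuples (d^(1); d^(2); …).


Interval decomposition of M: I[1,1], I[1,3]^2, I[2,2]^2, I[4,4]^4.
HN type (ℓ=4): μ^(1)=58; μ^(2)=6; μ^(3)=-1/2; μ^(4)=-46

((0, 2, 0, 0); (0, 0, 0, 4); (0, 2, 2, 0); (3, 0, 0, 0))


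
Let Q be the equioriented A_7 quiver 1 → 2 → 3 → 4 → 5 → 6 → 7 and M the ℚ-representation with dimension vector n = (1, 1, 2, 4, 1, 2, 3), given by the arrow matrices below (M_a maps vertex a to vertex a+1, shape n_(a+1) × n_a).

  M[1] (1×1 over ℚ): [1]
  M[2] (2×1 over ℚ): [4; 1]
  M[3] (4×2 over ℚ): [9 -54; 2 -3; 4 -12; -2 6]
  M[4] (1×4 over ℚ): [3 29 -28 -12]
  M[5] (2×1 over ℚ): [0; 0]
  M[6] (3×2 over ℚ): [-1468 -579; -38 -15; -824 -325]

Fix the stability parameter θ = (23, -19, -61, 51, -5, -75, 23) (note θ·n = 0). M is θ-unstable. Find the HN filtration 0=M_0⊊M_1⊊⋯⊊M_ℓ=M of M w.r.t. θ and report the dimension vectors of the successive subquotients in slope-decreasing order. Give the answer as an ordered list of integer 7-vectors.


Via rank(M_{q-1}∘⋯∘M_p): M ≅ I[1,5], I[3,4], I[4,4]^2, I[6,7]^2, I[7,7].
μ_θ-semistable layers: μ^(1)=51; μ^(2)=23; μ^(3)=-19; μ^(4)=-61; μ^(5)=-75

((0, 0, 0, 3, 0, 0, 0); (0, 0, 0, 1, 1, 0, 3); (1, 1, 1, 0, 0, 0, 0); (0, 0, 1, 0, 0, 0, 0); (0, 0, 0, 0, 0, 2, 0))


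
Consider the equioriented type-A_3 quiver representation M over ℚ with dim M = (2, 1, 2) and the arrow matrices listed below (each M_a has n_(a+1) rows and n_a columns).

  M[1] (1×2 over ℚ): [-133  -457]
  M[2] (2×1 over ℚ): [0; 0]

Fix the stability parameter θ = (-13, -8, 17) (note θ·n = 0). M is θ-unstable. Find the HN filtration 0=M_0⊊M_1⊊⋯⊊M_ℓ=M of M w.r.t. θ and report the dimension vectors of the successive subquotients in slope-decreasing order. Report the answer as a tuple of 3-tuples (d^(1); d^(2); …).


Via rank(M_{q-1}∘⋯∘M_p): M ≅ I[1,1], I[1,2], I[3,3]^2.
μ_θ-semistable layers: μ^(1)=17; μ^(2)=-8; μ^(3)=-13

((0, 0, 2); (0, 1, 0); (2, 0, 0))


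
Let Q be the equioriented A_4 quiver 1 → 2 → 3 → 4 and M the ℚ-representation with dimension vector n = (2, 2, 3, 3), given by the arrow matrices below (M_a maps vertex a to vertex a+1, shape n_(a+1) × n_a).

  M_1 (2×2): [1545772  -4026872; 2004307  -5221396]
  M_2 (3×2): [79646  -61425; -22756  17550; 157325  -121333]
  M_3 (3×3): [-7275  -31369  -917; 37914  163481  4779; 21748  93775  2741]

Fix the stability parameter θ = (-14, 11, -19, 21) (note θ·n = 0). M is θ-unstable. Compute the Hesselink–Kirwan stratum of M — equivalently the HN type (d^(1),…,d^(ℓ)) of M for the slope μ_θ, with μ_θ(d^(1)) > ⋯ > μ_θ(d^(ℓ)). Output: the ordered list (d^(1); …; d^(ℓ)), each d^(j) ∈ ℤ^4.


Via rank(M_{q-1}∘⋯∘M_p): M ≅ I[1,4]^2, I[3,4].
μ_θ-semistable layers: μ^(1)=21; μ^(2)=-4; μ^(3)=-14; μ^(4)=-19

((0, 0, 0, 3); (0, 2, 2, 0); (2, 0, 0, 0); (0, 0, 1, 0))


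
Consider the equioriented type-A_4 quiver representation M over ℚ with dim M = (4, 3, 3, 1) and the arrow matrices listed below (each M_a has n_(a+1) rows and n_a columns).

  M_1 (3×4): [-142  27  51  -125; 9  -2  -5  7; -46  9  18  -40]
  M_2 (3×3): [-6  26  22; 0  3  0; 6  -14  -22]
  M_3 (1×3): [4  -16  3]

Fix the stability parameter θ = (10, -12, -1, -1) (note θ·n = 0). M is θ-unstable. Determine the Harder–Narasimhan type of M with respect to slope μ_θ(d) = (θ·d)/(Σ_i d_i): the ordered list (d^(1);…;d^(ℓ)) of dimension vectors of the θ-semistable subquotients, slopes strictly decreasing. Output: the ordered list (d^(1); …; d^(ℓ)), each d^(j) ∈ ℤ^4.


Interval decomposition of M: I[1,1], I[1,2], I[1,3], I[1,4], I[3,3].
HN type (ℓ=2): μ^(1)=10; μ^(2)=-1

((1, 0, 0, 0); (3, 3, 3, 1))


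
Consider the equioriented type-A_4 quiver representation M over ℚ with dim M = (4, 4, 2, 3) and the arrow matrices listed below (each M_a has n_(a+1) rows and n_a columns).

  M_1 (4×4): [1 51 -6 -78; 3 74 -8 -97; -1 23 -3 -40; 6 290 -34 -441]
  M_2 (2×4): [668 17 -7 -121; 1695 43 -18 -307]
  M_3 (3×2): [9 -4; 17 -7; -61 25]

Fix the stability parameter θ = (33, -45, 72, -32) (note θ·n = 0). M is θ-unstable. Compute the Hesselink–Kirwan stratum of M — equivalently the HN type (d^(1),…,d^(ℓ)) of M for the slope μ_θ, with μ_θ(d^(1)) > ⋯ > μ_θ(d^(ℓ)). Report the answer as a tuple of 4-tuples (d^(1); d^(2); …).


Via rank(M_{q-1}∘⋯∘M_p): M ≅ I[1,2]^2, I[1,4]^2, I[4,4].
μ_θ-semistable layers: μ^(1)=20; μ^(2)=-6; μ^(3)=-32

((0, 0, 2, 2); (4, 4, 0, 0); (0, 0, 0, 1))


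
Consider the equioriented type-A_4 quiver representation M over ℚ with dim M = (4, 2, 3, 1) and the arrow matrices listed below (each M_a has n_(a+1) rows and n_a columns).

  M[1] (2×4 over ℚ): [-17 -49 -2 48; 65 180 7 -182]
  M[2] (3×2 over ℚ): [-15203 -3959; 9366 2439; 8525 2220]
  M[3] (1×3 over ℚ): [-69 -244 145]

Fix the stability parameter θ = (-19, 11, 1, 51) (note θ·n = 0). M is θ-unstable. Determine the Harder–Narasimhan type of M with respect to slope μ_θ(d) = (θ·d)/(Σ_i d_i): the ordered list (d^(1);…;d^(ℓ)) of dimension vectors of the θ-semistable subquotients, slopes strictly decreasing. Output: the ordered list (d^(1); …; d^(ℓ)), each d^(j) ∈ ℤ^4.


Interval decomposition of M: I[1,1]^2, I[1,3], I[1,4], I[3,3].
HN type (ℓ=4): μ^(1)=51; μ^(2)=6; μ^(3)=1; μ^(4)=-19

((0, 0, 0, 1); (0, 2, 2, 0); (0, 0, 1, 0); (4, 0, 0, 0))


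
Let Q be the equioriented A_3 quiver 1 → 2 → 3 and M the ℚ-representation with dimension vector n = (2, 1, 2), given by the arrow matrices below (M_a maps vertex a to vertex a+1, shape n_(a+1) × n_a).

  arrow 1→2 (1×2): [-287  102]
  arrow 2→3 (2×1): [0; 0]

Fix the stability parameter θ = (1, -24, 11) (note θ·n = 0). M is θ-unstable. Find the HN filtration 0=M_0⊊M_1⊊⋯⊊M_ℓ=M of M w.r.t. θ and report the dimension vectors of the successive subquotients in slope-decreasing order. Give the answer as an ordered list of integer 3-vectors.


Barcode: M ≅ I[1,1], I[1,2], I[3,3]^2. HN layers by μ_θ (3 steps, strictly decreasing):
  μ^(1)=11; μ^(2)=1; μ^(3)=-23/2

((0, 0, 2); (1, 0, 0); (1, 1, 0))


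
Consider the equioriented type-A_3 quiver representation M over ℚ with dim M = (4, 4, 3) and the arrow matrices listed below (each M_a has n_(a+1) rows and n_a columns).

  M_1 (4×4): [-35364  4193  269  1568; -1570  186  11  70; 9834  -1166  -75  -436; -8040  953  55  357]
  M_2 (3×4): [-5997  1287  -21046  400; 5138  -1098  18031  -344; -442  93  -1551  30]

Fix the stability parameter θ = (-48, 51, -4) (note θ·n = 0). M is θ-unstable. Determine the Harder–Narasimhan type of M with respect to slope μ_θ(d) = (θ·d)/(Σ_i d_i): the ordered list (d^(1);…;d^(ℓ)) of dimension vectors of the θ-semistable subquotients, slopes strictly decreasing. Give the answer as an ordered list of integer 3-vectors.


Interval decomposition of M: I[1,1], I[1,2], I[1,3]^2, I[2,3].
HN type (ℓ=3): μ^(1)=51; μ^(2)=47/2; μ^(3)=-48

((0, 1, 0); (0, 3, 3); (4, 0, 0))


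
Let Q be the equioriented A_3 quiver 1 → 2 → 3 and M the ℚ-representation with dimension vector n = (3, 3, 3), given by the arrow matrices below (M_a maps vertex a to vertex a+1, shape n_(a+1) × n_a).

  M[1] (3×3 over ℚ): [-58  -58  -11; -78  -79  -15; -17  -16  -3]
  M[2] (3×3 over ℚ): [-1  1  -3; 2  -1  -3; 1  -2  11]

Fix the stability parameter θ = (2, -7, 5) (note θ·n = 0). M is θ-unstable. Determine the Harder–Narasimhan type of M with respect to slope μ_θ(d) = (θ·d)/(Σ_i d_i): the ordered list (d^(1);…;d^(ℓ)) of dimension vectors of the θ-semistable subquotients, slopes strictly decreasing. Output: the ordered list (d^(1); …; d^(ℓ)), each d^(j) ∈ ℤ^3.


Interval decomposition of M: I[1,3]^3.
HN type (ℓ=2): μ^(1)=5; μ^(2)=-5/2

((0, 0, 3); (3, 3, 0))


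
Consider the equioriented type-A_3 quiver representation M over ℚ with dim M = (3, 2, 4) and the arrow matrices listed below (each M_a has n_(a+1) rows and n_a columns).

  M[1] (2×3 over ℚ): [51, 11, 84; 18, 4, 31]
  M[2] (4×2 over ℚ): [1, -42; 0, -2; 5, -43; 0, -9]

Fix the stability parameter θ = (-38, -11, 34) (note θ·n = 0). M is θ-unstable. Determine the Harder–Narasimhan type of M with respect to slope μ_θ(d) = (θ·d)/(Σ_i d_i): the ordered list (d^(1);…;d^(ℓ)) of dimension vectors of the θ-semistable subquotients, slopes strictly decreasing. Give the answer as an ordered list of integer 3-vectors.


Barcode: M ≅ I[1,1], I[1,3]^2, I[3,3]^2. HN layers by μ_θ (3 steps, strictly decreasing):
  μ^(1)=34; μ^(2)=-11; μ^(3)=-38

((0, 0, 4); (0, 2, 0); (3, 0, 0))


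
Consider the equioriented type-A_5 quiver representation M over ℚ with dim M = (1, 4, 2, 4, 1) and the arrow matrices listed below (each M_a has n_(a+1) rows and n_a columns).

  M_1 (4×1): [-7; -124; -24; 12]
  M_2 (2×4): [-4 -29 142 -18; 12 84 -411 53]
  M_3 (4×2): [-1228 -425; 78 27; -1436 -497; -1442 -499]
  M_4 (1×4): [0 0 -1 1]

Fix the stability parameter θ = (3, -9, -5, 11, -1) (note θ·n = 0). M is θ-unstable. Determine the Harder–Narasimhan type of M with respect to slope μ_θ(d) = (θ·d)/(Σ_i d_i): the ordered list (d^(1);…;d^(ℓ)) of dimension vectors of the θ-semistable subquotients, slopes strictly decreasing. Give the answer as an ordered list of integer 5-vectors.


Barcode: M ≅ I[1,2], I[2,2], I[2,4], I[2,5], I[4,4]^2. HN layers by μ_θ (5 steps, strictly decreasing):
  μ^(1)=11; μ^(2)=5; μ^(3)=-3; μ^(4)=-5; μ^(5)=-9

((0, 0, 0, 3, 0); (0, 0, 0, 1, 1); (1, 1, 0, 0, 0); (0, 0, 2, 0, 0); (0, 3, 0, 0, 0))


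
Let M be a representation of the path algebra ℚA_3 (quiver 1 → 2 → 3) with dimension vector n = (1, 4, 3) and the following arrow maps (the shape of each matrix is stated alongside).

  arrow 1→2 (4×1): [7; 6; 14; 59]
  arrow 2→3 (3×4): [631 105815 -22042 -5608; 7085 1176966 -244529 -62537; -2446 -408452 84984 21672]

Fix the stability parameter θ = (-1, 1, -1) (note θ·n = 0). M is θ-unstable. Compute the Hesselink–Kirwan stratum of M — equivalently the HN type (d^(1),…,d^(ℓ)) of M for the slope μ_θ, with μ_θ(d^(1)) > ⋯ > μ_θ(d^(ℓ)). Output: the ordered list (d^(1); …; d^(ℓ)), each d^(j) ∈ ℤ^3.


Via rank(M_{q-1}∘⋯∘M_p): M ≅ I[1,3], I[2,2], I[2,3]^2.
μ_θ-semistable layers: μ^(1)=1; μ^(2)=0; μ^(3)=-1

((0, 1, 0); (0, 3, 3); (1, 0, 0))


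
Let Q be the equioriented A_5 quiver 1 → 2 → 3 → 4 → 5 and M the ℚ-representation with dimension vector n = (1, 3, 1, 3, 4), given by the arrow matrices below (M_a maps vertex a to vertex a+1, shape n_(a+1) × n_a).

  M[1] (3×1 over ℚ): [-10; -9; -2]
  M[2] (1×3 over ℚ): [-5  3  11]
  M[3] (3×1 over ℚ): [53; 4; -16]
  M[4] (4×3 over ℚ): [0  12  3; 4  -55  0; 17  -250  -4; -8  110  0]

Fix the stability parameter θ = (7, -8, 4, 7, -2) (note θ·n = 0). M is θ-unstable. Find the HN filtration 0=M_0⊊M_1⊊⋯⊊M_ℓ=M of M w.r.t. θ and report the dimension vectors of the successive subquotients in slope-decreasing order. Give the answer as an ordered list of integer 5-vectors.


Interval decomposition of M: I[1,5], I[2,2]^2, I[4,5]^2, I[5,5].
HN type (ℓ=5): μ^(1)=3; μ^(2)=5/2; μ^(3)=-1/2; μ^(4)=-2; μ^(5)=-8

((0, 0, 1, 1, 1); (0, 0, 0, 2, 2); (1, 1, 0, 0, 0); (0, 0, 0, 0, 1); (0, 2, 0, 0, 0))


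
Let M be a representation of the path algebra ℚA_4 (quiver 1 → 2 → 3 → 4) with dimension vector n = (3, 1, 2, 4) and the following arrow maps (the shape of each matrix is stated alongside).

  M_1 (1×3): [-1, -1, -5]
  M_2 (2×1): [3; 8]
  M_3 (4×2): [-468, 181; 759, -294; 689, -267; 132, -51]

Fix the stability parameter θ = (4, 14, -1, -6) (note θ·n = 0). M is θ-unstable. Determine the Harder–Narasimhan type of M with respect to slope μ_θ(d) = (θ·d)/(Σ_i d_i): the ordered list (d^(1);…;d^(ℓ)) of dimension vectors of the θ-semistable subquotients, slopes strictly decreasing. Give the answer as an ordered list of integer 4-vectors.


Via rank(M_{q-1}∘⋯∘M_p): M ≅ I[1,1]^2, I[1,4], I[3,4], I[4,4]^2.
μ_θ-semistable layers: μ^(1)=4; μ^(2)=11/4; μ^(3)=-7/2; μ^(4)=-6

((2, 0, 0, 0); (1, 1, 1, 1); (0, 0, 1, 1); (0, 0, 0, 2))


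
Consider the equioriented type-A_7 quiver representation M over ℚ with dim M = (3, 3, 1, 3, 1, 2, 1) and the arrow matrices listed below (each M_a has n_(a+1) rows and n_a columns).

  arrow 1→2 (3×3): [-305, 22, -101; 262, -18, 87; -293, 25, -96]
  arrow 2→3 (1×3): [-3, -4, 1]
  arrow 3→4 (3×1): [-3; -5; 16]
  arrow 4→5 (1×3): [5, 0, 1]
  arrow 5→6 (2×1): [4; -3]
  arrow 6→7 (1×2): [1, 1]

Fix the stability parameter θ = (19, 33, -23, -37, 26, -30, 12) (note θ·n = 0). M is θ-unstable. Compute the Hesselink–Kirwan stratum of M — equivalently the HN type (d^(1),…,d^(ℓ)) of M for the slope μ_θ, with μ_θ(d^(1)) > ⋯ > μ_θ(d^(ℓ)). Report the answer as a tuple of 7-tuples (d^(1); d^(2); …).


Via rank(M_{q-1}∘⋯∘M_p): M ≅ I[1,2]^2, I[1,7], I[4,4]^2, I[6,6].
μ_θ-semistable layers: μ^(1)=33; μ^(2)=19; μ^(3)=12; μ^(4)=-2; μ^(5)=-30; μ^(6)=-37

((0, 2, 0, 0, 0, 0, 0); (2, 0, 0, 0, 0, 0, 0); (0, 0, 0, 0, 0, 0, 1); (1, 1, 1, 1, 1, 1, 0); (0, 0, 0, 0, 0, 1, 0); (0, 0, 0, 2, 0, 0, 0))


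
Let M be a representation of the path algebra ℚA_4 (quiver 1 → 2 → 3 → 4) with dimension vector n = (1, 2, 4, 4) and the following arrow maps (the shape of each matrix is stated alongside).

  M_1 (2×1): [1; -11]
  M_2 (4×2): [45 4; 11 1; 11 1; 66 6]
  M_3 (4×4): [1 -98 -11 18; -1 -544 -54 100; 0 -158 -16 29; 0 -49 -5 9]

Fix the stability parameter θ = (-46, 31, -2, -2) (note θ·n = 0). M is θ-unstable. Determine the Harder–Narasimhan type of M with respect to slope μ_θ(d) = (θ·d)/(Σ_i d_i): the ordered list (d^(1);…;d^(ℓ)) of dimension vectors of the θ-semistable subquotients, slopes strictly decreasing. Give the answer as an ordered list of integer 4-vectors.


Interval decomposition of M: I[1,4], I[2,4], I[3,4]^2.
HN type (ℓ=3): μ^(1)=9; μ^(2)=-2; μ^(3)=-46

((0, 2, 2, 2); (0, 0, 2, 2); (1, 0, 0, 0))


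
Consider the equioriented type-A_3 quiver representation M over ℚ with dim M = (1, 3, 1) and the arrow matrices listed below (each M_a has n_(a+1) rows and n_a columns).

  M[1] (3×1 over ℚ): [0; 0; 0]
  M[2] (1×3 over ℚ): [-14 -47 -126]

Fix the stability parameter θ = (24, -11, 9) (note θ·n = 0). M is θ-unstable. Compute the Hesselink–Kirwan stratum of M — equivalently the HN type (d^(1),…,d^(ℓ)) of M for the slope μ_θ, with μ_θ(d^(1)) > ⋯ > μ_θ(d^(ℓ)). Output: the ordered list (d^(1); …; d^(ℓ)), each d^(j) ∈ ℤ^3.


Via rank(M_{q-1}∘⋯∘M_p): M ≅ I[1,1], I[2,2]^2, I[2,3].
μ_θ-semistable layers: μ^(1)=24; μ^(2)=9; μ^(3)=-11

((1, 0, 0); (0, 0, 1); (0, 3, 0))


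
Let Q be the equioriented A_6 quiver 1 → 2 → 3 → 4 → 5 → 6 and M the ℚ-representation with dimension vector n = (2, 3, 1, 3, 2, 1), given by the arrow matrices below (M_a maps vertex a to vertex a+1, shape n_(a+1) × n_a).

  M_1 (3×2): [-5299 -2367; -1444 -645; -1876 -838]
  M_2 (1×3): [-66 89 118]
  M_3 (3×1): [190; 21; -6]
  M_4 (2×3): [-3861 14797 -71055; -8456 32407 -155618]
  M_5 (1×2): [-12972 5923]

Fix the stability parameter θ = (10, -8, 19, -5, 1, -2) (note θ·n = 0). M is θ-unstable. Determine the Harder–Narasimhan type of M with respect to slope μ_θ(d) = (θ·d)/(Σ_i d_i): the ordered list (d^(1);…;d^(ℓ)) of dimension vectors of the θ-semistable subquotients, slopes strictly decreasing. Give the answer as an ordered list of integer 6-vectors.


Barcode: M ≅ I[1,2], I[1,6], I[2,2], I[4,4], I[4,5]. HN layers by μ_θ (4 steps, strictly decreasing):
  μ^(1)=13/4; μ^(2)=1; μ^(3)=-5; μ^(4)=-8

((0, 0, 1, 1, 1, 1); (2, 2, 0, 0, 1, 0); (0, 0, 0, 2, 0, 0); (0, 1, 0, 0, 0, 0))


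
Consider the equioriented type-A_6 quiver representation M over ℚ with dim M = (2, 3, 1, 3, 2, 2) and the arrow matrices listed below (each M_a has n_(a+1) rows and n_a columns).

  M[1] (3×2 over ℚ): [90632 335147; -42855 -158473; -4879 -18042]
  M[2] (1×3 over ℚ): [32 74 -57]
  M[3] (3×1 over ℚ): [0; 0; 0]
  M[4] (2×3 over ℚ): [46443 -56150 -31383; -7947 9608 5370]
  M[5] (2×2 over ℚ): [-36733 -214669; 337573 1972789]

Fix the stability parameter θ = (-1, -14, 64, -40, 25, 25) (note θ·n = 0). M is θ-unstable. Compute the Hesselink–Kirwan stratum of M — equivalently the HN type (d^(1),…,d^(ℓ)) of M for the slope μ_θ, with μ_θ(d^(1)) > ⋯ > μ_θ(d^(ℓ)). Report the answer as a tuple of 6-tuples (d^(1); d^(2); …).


Via rank(M_{q-1}∘⋯∘M_p): M ≅ I[1,2], I[1,3], I[2,2], I[4,4], I[4,5], I[4,6], I[6,6].
μ_θ-semistable layers: μ^(1)=64; μ^(2)=25; μ^(3)=-15/2; μ^(4)=-14; μ^(5)=-40

((0, 0, 1, 0, 0, 0); (0, 0, 0, 0, 2, 2); (2, 2, 0, 0, 0, 0); (0, 1, 0, 0, 0, 0); (0, 0, 0, 3, 0, 0))


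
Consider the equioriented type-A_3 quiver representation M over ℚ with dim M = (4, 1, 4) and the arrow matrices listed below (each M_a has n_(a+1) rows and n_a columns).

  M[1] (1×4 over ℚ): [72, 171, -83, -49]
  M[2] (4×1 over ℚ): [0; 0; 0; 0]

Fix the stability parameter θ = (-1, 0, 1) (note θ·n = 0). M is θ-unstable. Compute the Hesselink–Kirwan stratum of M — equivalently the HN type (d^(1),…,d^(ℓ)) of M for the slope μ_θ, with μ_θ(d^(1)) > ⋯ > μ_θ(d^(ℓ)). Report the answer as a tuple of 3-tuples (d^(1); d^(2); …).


Interval decomposition of M: I[1,1]^3, I[1,2], I[3,3]^4.
HN type (ℓ=3): μ^(1)=1; μ^(2)=0; μ^(3)=-1

((0, 0, 4); (0, 1, 0); (4, 0, 0))


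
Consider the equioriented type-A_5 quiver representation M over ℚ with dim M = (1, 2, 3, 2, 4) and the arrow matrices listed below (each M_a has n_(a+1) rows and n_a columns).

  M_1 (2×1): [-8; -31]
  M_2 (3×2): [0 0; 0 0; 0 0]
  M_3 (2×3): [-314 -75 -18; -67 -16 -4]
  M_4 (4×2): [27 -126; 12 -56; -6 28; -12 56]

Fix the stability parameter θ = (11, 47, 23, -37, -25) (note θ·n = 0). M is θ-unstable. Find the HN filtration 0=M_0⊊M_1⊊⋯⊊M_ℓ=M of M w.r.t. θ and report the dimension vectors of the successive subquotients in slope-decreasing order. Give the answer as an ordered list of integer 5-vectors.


Via rank(M_{q-1}∘⋯∘M_p): M ≅ I[1,2], I[2,2], I[3,3], I[3,4], I[3,5], I[5,5]^3.
μ_θ-semistable layers: μ^(1)=47; μ^(2)=23; μ^(3)=11; μ^(4)=-7; μ^(5)=-13; μ^(6)=-25

((0, 2, 0, 0, 0); (0, 0, 1, 0, 0); (1, 0, 0, 0, 0); (0, 0, 1, 1, 0); (0, 0, 1, 1, 1); (0, 0, 0, 0, 3))


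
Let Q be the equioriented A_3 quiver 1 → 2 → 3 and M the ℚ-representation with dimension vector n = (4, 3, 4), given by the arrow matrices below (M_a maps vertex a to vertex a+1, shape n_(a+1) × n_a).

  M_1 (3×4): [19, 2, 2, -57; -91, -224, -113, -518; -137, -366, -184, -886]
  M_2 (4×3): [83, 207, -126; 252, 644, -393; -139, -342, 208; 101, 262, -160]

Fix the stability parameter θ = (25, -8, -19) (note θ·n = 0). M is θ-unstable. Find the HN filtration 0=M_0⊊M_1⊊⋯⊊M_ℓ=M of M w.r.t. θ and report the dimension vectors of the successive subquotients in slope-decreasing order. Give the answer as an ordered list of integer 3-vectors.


Barcode: M ≅ I[1,1], I[1,3]^3, I[3,3]. HN layers by μ_θ (3 steps, strictly decreasing):
  μ^(1)=25; μ^(2)=-2/3; μ^(3)=-19

((1, 0, 0); (3, 3, 3); (0, 0, 1))


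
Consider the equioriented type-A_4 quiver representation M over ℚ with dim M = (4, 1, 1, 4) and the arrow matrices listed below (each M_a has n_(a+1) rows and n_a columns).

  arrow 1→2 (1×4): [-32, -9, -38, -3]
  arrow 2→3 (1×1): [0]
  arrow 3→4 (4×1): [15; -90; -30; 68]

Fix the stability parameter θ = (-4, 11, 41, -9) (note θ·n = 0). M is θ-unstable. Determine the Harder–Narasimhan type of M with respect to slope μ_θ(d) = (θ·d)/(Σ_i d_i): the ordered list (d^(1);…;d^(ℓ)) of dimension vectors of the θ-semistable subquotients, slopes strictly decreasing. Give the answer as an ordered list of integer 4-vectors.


Via rank(M_{q-1}∘⋯∘M_p): M ≅ I[1,1]^3, I[1,2], I[3,4], I[4,4]^3.
μ_θ-semistable layers: μ^(1)=16; μ^(2)=11; μ^(3)=-4; μ^(4)=-9

((0, 0, 1, 1); (0, 1, 0, 0); (4, 0, 0, 0); (0, 0, 0, 3))


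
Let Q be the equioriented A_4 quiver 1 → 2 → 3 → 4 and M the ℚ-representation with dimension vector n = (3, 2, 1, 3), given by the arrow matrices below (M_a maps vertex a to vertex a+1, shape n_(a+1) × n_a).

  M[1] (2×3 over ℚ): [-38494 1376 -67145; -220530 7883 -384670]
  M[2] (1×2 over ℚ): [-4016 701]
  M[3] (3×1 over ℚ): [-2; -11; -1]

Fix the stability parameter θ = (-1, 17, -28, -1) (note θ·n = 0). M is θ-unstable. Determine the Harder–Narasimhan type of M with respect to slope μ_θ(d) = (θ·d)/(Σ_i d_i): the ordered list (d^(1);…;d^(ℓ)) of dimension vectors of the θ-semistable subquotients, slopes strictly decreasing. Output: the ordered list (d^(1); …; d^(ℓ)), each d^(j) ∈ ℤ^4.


Barcode: M ≅ I[1,1], I[1,2], I[1,4], I[4,4]^2. HN layers by μ_θ (3 steps, strictly decreasing):
  μ^(1)=17; μ^(2)=-1; μ^(3)=-4

((0, 1, 0, 0); (2, 0, 0, 3); (1, 1, 1, 0))


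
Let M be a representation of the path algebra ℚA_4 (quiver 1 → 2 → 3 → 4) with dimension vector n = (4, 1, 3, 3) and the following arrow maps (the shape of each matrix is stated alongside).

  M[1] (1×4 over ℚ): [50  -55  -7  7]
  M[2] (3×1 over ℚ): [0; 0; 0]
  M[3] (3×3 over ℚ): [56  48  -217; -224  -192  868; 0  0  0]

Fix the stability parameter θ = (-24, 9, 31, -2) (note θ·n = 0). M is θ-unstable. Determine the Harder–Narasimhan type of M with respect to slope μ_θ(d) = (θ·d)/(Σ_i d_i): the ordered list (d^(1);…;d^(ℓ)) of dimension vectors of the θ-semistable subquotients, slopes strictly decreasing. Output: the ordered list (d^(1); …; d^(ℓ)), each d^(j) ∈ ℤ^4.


Barcode: M ≅ I[1,1]^3, I[1,2], I[3,3]^2, I[3,4], I[4,4]^2. HN layers by μ_θ (5 steps, strictly decreasing):
  μ^(1)=31; μ^(2)=29/2; μ^(3)=9; μ^(4)=-2; μ^(5)=-24

((0, 0, 2, 0); (0, 0, 1, 1); (0, 1, 0, 0); (0, 0, 0, 2); (4, 0, 0, 0))


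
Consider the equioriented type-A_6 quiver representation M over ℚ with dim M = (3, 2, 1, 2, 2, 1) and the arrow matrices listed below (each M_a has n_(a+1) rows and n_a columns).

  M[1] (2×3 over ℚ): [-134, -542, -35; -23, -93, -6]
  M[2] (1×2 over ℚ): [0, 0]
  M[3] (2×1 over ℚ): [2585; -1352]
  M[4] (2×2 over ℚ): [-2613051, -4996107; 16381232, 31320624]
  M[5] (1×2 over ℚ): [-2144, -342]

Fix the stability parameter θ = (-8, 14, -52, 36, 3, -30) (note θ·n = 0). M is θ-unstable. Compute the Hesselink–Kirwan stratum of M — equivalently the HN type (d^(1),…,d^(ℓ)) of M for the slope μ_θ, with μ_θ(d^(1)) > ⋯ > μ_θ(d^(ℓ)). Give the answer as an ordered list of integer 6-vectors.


Barcode: M ≅ I[1,1], I[1,2]^2, I[3,5], I[4,4], I[5,6]. HN layers by μ_θ (6 steps, strictly decreasing):
  μ^(1)=36; μ^(2)=39/2; μ^(3)=14; μ^(4)=-8; μ^(5)=-27/2; μ^(6)=-52

((0, 0, 0, 1, 0, 0); (0, 0, 0, 1, 1, 0); (0, 2, 0, 0, 0, 0); (3, 0, 0, 0, 0, 0); (0, 0, 0, 0, 1, 1); (0, 0, 1, 0, 0, 0))


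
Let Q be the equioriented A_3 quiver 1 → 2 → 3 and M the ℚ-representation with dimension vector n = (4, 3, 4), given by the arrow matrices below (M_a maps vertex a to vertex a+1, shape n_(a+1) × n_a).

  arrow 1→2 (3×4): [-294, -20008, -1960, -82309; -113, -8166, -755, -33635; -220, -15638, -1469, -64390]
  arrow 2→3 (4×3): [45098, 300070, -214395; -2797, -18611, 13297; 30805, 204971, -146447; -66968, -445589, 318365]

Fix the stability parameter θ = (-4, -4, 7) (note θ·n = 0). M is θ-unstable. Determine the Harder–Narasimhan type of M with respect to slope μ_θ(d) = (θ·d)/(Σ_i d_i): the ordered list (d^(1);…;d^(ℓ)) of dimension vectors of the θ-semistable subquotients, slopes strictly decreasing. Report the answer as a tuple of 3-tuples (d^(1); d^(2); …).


Barcode: M ≅ I[1,1], I[1,3]^3, I[3,3]. HN layers by μ_θ (2 steps, strictly decreasing):
  μ^(1)=7; μ^(2)=-4

((0, 0, 4); (4, 3, 0))


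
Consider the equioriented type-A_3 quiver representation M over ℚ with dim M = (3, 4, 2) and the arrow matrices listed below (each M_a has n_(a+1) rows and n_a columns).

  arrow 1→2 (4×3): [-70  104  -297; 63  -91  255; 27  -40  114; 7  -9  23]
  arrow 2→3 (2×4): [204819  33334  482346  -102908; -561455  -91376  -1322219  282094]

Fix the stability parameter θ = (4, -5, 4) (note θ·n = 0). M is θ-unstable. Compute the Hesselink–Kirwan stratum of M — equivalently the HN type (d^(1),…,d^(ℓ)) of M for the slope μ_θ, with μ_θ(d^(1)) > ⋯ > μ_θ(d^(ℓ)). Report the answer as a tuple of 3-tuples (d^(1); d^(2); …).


Interval decomposition of M: I[1,2], I[1,3]^2, I[2,2].
HN type (ℓ=3): μ^(1)=4; μ^(2)=-1/2; μ^(3)=-5

((0, 0, 2); (3, 3, 0); (0, 1, 0))


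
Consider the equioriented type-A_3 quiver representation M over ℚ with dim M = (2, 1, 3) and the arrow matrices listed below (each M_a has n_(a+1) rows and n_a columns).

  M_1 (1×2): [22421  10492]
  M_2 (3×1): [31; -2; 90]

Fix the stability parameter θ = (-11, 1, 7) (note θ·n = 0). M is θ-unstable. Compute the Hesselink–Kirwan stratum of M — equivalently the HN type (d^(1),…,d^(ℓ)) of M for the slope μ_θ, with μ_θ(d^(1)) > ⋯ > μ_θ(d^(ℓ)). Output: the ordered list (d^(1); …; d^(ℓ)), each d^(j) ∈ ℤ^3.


Interval decomposition of M: I[1,1], I[1,3], I[3,3]^2.
HN type (ℓ=3): μ^(1)=7; μ^(2)=1; μ^(3)=-11

((0, 0, 3); (0, 1, 0); (2, 0, 0))


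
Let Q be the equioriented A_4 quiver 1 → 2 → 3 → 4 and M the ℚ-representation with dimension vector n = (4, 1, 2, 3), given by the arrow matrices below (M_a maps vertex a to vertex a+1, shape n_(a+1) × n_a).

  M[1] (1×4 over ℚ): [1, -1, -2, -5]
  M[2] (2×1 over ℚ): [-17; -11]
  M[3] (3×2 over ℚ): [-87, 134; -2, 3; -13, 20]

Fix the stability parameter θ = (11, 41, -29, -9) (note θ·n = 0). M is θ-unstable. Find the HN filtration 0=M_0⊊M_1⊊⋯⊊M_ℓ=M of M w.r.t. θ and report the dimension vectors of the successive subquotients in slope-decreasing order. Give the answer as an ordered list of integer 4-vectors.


Via rank(M_{q-1}∘⋯∘M_p): M ≅ I[1,1]^3, I[1,4], I[3,4], I[4,4].
μ_θ-semistable layers: μ^(1)=11; μ^(2)=7/2; μ^(3)=-9; μ^(4)=-29

((3, 0, 0, 0); (1, 1, 1, 1); (0, 0, 0, 2); (0, 0, 1, 0))


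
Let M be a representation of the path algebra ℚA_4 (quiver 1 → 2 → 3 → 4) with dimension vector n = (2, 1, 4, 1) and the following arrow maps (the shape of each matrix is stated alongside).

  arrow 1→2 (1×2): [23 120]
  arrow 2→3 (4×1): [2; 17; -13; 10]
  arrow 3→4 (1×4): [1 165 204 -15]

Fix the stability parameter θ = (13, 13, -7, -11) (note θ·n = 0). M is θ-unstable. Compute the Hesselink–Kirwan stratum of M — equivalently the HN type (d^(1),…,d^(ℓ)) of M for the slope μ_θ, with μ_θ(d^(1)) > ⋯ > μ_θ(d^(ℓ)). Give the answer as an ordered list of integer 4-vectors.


Barcode: M ≅ I[1,1], I[1,4], I[3,3]^3. HN layers by μ_θ (3 steps, strictly decreasing):
  μ^(1)=13; μ^(2)=2; μ^(3)=-7

((1, 0, 0, 0); (1, 1, 1, 1); (0, 0, 3, 0))


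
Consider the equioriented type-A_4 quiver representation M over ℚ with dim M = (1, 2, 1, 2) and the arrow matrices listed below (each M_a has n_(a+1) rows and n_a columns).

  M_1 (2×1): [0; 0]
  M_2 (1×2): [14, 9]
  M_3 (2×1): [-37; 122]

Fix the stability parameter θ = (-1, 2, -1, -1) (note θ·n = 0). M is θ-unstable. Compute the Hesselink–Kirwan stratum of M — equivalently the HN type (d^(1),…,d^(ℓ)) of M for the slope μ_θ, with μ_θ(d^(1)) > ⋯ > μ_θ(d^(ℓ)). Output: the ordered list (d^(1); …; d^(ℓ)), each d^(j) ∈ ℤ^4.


Interval decomposition of M: I[1,1], I[2,2], I[2,4], I[4,4].
HN type (ℓ=3): μ^(1)=2; μ^(2)=0; μ^(3)=-1

((0, 1, 0, 0); (0, 1, 1, 1); (1, 0, 0, 1))
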